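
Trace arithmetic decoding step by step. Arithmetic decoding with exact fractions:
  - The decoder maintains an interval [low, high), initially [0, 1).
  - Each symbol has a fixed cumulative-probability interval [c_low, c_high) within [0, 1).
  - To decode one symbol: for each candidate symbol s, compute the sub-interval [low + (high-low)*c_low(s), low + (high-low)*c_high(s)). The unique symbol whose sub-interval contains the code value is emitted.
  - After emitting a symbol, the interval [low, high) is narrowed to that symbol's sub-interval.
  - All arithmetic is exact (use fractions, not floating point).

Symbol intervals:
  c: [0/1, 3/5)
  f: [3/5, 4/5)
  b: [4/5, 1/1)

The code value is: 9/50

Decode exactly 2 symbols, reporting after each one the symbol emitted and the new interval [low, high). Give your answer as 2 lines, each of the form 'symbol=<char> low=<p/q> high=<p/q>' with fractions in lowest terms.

Answer: symbol=c low=0/1 high=3/5
symbol=c low=0/1 high=9/25

Derivation:
Step 1: interval [0/1, 1/1), width = 1/1 - 0/1 = 1/1
  'c': [0/1 + 1/1*0/1, 0/1 + 1/1*3/5) = [0/1, 3/5) <- contains code 9/50
  'f': [0/1 + 1/1*3/5, 0/1 + 1/1*4/5) = [3/5, 4/5)
  'b': [0/1 + 1/1*4/5, 0/1 + 1/1*1/1) = [4/5, 1/1)
  emit 'c', narrow to [0/1, 3/5)
Step 2: interval [0/1, 3/5), width = 3/5 - 0/1 = 3/5
  'c': [0/1 + 3/5*0/1, 0/1 + 3/5*3/5) = [0/1, 9/25) <- contains code 9/50
  'f': [0/1 + 3/5*3/5, 0/1 + 3/5*4/5) = [9/25, 12/25)
  'b': [0/1 + 3/5*4/5, 0/1 + 3/5*1/1) = [12/25, 3/5)
  emit 'c', narrow to [0/1, 9/25)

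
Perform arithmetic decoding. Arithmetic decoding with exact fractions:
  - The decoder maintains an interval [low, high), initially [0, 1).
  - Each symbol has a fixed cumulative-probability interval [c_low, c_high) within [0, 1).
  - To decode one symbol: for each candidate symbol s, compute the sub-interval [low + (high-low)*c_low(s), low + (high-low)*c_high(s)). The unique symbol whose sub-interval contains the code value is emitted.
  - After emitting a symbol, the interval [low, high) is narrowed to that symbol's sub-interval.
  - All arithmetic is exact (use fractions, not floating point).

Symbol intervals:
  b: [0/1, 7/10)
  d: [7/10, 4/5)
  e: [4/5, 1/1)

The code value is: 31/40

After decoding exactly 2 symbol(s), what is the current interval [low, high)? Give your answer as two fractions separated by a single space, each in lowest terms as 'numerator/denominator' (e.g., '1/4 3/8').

Answer: 77/100 39/50

Derivation:
Step 1: interval [0/1, 1/1), width = 1/1 - 0/1 = 1/1
  'b': [0/1 + 1/1*0/1, 0/1 + 1/1*7/10) = [0/1, 7/10)
  'd': [0/1 + 1/1*7/10, 0/1 + 1/1*4/5) = [7/10, 4/5) <- contains code 31/40
  'e': [0/1 + 1/1*4/5, 0/1 + 1/1*1/1) = [4/5, 1/1)
  emit 'd', narrow to [7/10, 4/5)
Step 2: interval [7/10, 4/5), width = 4/5 - 7/10 = 1/10
  'b': [7/10 + 1/10*0/1, 7/10 + 1/10*7/10) = [7/10, 77/100)
  'd': [7/10 + 1/10*7/10, 7/10 + 1/10*4/5) = [77/100, 39/50) <- contains code 31/40
  'e': [7/10 + 1/10*4/5, 7/10 + 1/10*1/1) = [39/50, 4/5)
  emit 'd', narrow to [77/100, 39/50)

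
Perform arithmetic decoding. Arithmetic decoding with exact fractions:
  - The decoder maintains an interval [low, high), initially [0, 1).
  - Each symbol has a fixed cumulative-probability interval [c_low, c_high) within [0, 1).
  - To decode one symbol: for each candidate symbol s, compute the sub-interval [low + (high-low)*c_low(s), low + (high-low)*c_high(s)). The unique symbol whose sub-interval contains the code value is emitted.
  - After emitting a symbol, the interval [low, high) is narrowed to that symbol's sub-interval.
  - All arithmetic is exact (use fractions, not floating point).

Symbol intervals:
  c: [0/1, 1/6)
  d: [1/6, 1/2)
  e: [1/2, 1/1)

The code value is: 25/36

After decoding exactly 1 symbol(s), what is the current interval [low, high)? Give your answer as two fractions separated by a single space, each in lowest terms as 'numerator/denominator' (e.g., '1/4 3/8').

Step 1: interval [0/1, 1/1), width = 1/1 - 0/1 = 1/1
  'c': [0/1 + 1/1*0/1, 0/1 + 1/1*1/6) = [0/1, 1/6)
  'd': [0/1 + 1/1*1/6, 0/1 + 1/1*1/2) = [1/6, 1/2)
  'e': [0/1 + 1/1*1/2, 0/1 + 1/1*1/1) = [1/2, 1/1) <- contains code 25/36
  emit 'e', narrow to [1/2, 1/1)

Answer: 1/2 1/1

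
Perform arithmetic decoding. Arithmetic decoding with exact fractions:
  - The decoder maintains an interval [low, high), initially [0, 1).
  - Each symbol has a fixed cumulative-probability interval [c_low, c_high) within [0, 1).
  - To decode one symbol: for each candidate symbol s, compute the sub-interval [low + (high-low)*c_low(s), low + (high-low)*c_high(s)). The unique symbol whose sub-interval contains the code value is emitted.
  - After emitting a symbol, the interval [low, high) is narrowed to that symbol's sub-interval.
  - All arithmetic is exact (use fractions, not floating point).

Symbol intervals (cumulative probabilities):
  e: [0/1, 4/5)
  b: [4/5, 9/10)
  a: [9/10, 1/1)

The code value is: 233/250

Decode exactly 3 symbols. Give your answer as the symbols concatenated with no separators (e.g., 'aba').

Answer: aee

Derivation:
Step 1: interval [0/1, 1/1), width = 1/1 - 0/1 = 1/1
  'e': [0/1 + 1/1*0/1, 0/1 + 1/1*4/5) = [0/1, 4/5)
  'b': [0/1 + 1/1*4/5, 0/1 + 1/1*9/10) = [4/5, 9/10)
  'a': [0/1 + 1/1*9/10, 0/1 + 1/1*1/1) = [9/10, 1/1) <- contains code 233/250
  emit 'a', narrow to [9/10, 1/1)
Step 2: interval [9/10, 1/1), width = 1/1 - 9/10 = 1/10
  'e': [9/10 + 1/10*0/1, 9/10 + 1/10*4/5) = [9/10, 49/50) <- contains code 233/250
  'b': [9/10 + 1/10*4/5, 9/10 + 1/10*9/10) = [49/50, 99/100)
  'a': [9/10 + 1/10*9/10, 9/10 + 1/10*1/1) = [99/100, 1/1)
  emit 'e', narrow to [9/10, 49/50)
Step 3: interval [9/10, 49/50), width = 49/50 - 9/10 = 2/25
  'e': [9/10 + 2/25*0/1, 9/10 + 2/25*4/5) = [9/10, 241/250) <- contains code 233/250
  'b': [9/10 + 2/25*4/5, 9/10 + 2/25*9/10) = [241/250, 243/250)
  'a': [9/10 + 2/25*9/10, 9/10 + 2/25*1/1) = [243/250, 49/50)
  emit 'e', narrow to [9/10, 241/250)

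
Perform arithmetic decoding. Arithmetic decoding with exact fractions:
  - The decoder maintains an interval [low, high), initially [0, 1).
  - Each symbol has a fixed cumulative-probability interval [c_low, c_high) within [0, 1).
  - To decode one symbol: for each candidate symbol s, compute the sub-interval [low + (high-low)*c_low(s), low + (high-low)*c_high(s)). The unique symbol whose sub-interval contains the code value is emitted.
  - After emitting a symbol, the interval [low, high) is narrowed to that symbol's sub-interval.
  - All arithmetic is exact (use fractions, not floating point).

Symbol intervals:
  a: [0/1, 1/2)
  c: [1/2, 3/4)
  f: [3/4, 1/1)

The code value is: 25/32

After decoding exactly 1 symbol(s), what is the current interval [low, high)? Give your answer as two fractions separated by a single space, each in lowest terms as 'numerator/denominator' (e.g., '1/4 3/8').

Step 1: interval [0/1, 1/1), width = 1/1 - 0/1 = 1/1
  'a': [0/1 + 1/1*0/1, 0/1 + 1/1*1/2) = [0/1, 1/2)
  'c': [0/1 + 1/1*1/2, 0/1 + 1/1*3/4) = [1/2, 3/4)
  'f': [0/1 + 1/1*3/4, 0/1 + 1/1*1/1) = [3/4, 1/1) <- contains code 25/32
  emit 'f', narrow to [3/4, 1/1)

Answer: 3/4 1/1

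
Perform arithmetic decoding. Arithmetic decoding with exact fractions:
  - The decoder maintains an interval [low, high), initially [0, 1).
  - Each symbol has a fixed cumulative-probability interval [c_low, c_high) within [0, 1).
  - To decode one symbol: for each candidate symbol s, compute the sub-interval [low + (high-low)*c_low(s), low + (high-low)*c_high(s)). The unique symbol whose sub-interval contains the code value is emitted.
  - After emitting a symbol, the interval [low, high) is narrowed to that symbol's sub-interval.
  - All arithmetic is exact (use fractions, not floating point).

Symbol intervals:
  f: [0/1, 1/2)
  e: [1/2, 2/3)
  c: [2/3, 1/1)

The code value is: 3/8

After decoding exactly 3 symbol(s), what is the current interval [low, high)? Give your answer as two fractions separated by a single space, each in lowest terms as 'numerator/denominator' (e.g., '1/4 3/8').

Step 1: interval [0/1, 1/1), width = 1/1 - 0/1 = 1/1
  'f': [0/1 + 1/1*0/1, 0/1 + 1/1*1/2) = [0/1, 1/2) <- contains code 3/8
  'e': [0/1 + 1/1*1/2, 0/1 + 1/1*2/3) = [1/2, 2/3)
  'c': [0/1 + 1/1*2/3, 0/1 + 1/1*1/1) = [2/3, 1/1)
  emit 'f', narrow to [0/1, 1/2)
Step 2: interval [0/1, 1/2), width = 1/2 - 0/1 = 1/2
  'f': [0/1 + 1/2*0/1, 0/1 + 1/2*1/2) = [0/1, 1/4)
  'e': [0/1 + 1/2*1/2, 0/1 + 1/2*2/3) = [1/4, 1/3)
  'c': [0/1 + 1/2*2/3, 0/1 + 1/2*1/1) = [1/3, 1/2) <- contains code 3/8
  emit 'c', narrow to [1/3, 1/2)
Step 3: interval [1/3, 1/2), width = 1/2 - 1/3 = 1/6
  'f': [1/3 + 1/6*0/1, 1/3 + 1/6*1/2) = [1/3, 5/12) <- contains code 3/8
  'e': [1/3 + 1/6*1/2, 1/3 + 1/6*2/3) = [5/12, 4/9)
  'c': [1/3 + 1/6*2/3, 1/3 + 1/6*1/1) = [4/9, 1/2)
  emit 'f', narrow to [1/3, 5/12)

Answer: 1/3 5/12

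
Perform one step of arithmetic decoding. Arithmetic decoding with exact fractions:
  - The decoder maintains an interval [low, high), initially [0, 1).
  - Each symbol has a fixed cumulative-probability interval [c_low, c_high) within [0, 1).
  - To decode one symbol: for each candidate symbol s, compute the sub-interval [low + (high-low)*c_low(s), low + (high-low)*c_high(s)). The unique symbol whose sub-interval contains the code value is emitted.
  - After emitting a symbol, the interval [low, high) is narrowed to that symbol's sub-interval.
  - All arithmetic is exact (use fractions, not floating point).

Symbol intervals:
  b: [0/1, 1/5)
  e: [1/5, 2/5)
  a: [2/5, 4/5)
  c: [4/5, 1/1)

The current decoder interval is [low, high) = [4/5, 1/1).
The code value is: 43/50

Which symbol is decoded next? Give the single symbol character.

Answer: e

Derivation:
Interval width = high − low = 1/1 − 4/5 = 1/5
Scaled code = (code − low) / width = (43/50 − 4/5) / 1/5 = 3/10
  b: [0/1, 1/5) 
  e: [1/5, 2/5) ← scaled code falls here ✓
  a: [2/5, 4/5) 
  c: [4/5, 1/1) 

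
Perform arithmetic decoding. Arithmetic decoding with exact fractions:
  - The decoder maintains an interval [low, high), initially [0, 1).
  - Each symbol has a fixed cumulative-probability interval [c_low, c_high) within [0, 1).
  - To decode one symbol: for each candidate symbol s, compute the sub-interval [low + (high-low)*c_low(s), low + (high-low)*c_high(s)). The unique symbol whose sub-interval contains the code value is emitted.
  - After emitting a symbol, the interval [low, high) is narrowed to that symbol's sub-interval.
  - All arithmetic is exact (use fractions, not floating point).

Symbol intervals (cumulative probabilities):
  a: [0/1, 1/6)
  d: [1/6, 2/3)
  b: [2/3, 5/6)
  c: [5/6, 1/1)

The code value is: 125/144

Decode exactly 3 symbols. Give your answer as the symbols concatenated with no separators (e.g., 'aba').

Answer: cda

Derivation:
Step 1: interval [0/1, 1/1), width = 1/1 - 0/1 = 1/1
  'a': [0/1 + 1/1*0/1, 0/1 + 1/1*1/6) = [0/1, 1/6)
  'd': [0/1 + 1/1*1/6, 0/1 + 1/1*2/3) = [1/6, 2/3)
  'b': [0/1 + 1/1*2/3, 0/1 + 1/1*5/6) = [2/3, 5/6)
  'c': [0/1 + 1/1*5/6, 0/1 + 1/1*1/1) = [5/6, 1/1) <- contains code 125/144
  emit 'c', narrow to [5/6, 1/1)
Step 2: interval [5/6, 1/1), width = 1/1 - 5/6 = 1/6
  'a': [5/6 + 1/6*0/1, 5/6 + 1/6*1/6) = [5/6, 31/36)
  'd': [5/6 + 1/6*1/6, 5/6 + 1/6*2/3) = [31/36, 17/18) <- contains code 125/144
  'b': [5/6 + 1/6*2/3, 5/6 + 1/6*5/6) = [17/18, 35/36)
  'c': [5/6 + 1/6*5/6, 5/6 + 1/6*1/1) = [35/36, 1/1)
  emit 'd', narrow to [31/36, 17/18)
Step 3: interval [31/36, 17/18), width = 17/18 - 31/36 = 1/12
  'a': [31/36 + 1/12*0/1, 31/36 + 1/12*1/6) = [31/36, 7/8) <- contains code 125/144
  'd': [31/36 + 1/12*1/6, 31/36 + 1/12*2/3) = [7/8, 11/12)
  'b': [31/36 + 1/12*2/3, 31/36 + 1/12*5/6) = [11/12, 67/72)
  'c': [31/36 + 1/12*5/6, 31/36 + 1/12*1/1) = [67/72, 17/18)
  emit 'a', narrow to [31/36, 7/8)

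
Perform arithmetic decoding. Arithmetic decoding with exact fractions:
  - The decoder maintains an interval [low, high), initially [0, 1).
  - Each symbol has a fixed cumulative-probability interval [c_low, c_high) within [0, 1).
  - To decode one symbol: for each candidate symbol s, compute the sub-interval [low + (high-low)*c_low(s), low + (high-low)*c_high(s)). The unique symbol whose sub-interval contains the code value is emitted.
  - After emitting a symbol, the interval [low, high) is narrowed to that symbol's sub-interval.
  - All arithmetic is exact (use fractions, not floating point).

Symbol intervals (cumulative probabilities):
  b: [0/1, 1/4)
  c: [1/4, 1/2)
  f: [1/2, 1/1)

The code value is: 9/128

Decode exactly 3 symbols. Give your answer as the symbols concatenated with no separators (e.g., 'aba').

Answer: bcb

Derivation:
Step 1: interval [0/1, 1/1), width = 1/1 - 0/1 = 1/1
  'b': [0/1 + 1/1*0/1, 0/1 + 1/1*1/4) = [0/1, 1/4) <- contains code 9/128
  'c': [0/1 + 1/1*1/4, 0/1 + 1/1*1/2) = [1/4, 1/2)
  'f': [0/1 + 1/1*1/2, 0/1 + 1/1*1/1) = [1/2, 1/1)
  emit 'b', narrow to [0/1, 1/4)
Step 2: interval [0/1, 1/4), width = 1/4 - 0/1 = 1/4
  'b': [0/1 + 1/4*0/1, 0/1 + 1/4*1/4) = [0/1, 1/16)
  'c': [0/1 + 1/4*1/4, 0/1 + 1/4*1/2) = [1/16, 1/8) <- contains code 9/128
  'f': [0/1 + 1/4*1/2, 0/1 + 1/4*1/1) = [1/8, 1/4)
  emit 'c', narrow to [1/16, 1/8)
Step 3: interval [1/16, 1/8), width = 1/8 - 1/16 = 1/16
  'b': [1/16 + 1/16*0/1, 1/16 + 1/16*1/4) = [1/16, 5/64) <- contains code 9/128
  'c': [1/16 + 1/16*1/4, 1/16 + 1/16*1/2) = [5/64, 3/32)
  'f': [1/16 + 1/16*1/2, 1/16 + 1/16*1/1) = [3/32, 1/8)
  emit 'b', narrow to [1/16, 5/64)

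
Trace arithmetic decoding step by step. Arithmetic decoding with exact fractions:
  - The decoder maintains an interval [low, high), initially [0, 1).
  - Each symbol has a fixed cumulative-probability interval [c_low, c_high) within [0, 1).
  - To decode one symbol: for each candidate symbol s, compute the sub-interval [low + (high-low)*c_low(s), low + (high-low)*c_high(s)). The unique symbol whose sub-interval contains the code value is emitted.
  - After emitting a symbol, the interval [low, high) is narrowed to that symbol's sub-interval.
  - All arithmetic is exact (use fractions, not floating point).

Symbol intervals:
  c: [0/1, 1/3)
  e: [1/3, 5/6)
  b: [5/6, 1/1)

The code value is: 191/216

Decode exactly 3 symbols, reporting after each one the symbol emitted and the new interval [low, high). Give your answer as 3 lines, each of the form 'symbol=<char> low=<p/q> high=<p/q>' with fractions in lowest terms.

Step 1: interval [0/1, 1/1), width = 1/1 - 0/1 = 1/1
  'c': [0/1 + 1/1*0/1, 0/1 + 1/1*1/3) = [0/1, 1/3)
  'e': [0/1 + 1/1*1/3, 0/1 + 1/1*5/6) = [1/3, 5/6)
  'b': [0/1 + 1/1*5/6, 0/1 + 1/1*1/1) = [5/6, 1/1) <- contains code 191/216
  emit 'b', narrow to [5/6, 1/1)
Step 2: interval [5/6, 1/1), width = 1/1 - 5/6 = 1/6
  'c': [5/6 + 1/6*0/1, 5/6 + 1/6*1/3) = [5/6, 8/9) <- contains code 191/216
  'e': [5/6 + 1/6*1/3, 5/6 + 1/6*5/6) = [8/9, 35/36)
  'b': [5/6 + 1/6*5/6, 5/6 + 1/6*1/1) = [35/36, 1/1)
  emit 'c', narrow to [5/6, 8/9)
Step 3: interval [5/6, 8/9), width = 8/9 - 5/6 = 1/18
  'c': [5/6 + 1/18*0/1, 5/6 + 1/18*1/3) = [5/6, 23/27)
  'e': [5/6 + 1/18*1/3, 5/6 + 1/18*5/6) = [23/27, 95/108)
  'b': [5/6 + 1/18*5/6, 5/6 + 1/18*1/1) = [95/108, 8/9) <- contains code 191/216
  emit 'b', narrow to [95/108, 8/9)

Answer: symbol=b low=5/6 high=1/1
symbol=c low=5/6 high=8/9
symbol=b low=95/108 high=8/9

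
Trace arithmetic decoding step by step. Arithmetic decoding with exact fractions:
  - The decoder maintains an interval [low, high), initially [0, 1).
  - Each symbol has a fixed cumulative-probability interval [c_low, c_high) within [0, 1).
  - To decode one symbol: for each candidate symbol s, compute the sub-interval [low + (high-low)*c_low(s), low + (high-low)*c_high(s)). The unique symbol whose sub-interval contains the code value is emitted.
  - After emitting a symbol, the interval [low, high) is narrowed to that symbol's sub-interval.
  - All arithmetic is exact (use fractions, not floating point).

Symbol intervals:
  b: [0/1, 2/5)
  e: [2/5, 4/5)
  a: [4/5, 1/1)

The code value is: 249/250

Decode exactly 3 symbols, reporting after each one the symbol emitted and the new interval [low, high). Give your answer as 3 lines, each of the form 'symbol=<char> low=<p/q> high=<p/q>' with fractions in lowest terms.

Answer: symbol=a low=4/5 high=1/1
symbol=a low=24/25 high=1/1
symbol=a low=124/125 high=1/1

Derivation:
Step 1: interval [0/1, 1/1), width = 1/1 - 0/1 = 1/1
  'b': [0/1 + 1/1*0/1, 0/1 + 1/1*2/5) = [0/1, 2/5)
  'e': [0/1 + 1/1*2/5, 0/1 + 1/1*4/5) = [2/5, 4/5)
  'a': [0/1 + 1/1*4/5, 0/1 + 1/1*1/1) = [4/5, 1/1) <- contains code 249/250
  emit 'a', narrow to [4/5, 1/1)
Step 2: interval [4/5, 1/1), width = 1/1 - 4/5 = 1/5
  'b': [4/5 + 1/5*0/1, 4/5 + 1/5*2/5) = [4/5, 22/25)
  'e': [4/5 + 1/5*2/5, 4/5 + 1/5*4/5) = [22/25, 24/25)
  'a': [4/5 + 1/5*4/5, 4/5 + 1/5*1/1) = [24/25, 1/1) <- contains code 249/250
  emit 'a', narrow to [24/25, 1/1)
Step 3: interval [24/25, 1/1), width = 1/1 - 24/25 = 1/25
  'b': [24/25 + 1/25*0/1, 24/25 + 1/25*2/5) = [24/25, 122/125)
  'e': [24/25 + 1/25*2/5, 24/25 + 1/25*4/5) = [122/125, 124/125)
  'a': [24/25 + 1/25*4/5, 24/25 + 1/25*1/1) = [124/125, 1/1) <- contains code 249/250
  emit 'a', narrow to [124/125, 1/1)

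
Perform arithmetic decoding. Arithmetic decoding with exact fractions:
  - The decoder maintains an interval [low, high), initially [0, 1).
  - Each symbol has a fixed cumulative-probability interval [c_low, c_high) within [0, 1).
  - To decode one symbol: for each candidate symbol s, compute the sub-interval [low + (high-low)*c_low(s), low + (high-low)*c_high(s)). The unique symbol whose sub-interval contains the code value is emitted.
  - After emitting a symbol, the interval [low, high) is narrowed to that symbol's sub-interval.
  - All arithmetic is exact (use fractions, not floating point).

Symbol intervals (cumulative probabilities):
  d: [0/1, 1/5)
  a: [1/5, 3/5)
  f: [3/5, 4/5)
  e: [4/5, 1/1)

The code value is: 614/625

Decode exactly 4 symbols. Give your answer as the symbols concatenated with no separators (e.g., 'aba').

Step 1: interval [0/1, 1/1), width = 1/1 - 0/1 = 1/1
  'd': [0/1 + 1/1*0/1, 0/1 + 1/1*1/5) = [0/1, 1/5)
  'a': [0/1 + 1/1*1/5, 0/1 + 1/1*3/5) = [1/5, 3/5)
  'f': [0/1 + 1/1*3/5, 0/1 + 1/1*4/5) = [3/5, 4/5)
  'e': [0/1 + 1/1*4/5, 0/1 + 1/1*1/1) = [4/5, 1/1) <- contains code 614/625
  emit 'e', narrow to [4/5, 1/1)
Step 2: interval [4/5, 1/1), width = 1/1 - 4/5 = 1/5
  'd': [4/5 + 1/5*0/1, 4/5 + 1/5*1/5) = [4/5, 21/25)
  'a': [4/5 + 1/5*1/5, 4/5 + 1/5*3/5) = [21/25, 23/25)
  'f': [4/5 + 1/5*3/5, 4/5 + 1/5*4/5) = [23/25, 24/25)
  'e': [4/5 + 1/5*4/5, 4/5 + 1/5*1/1) = [24/25, 1/1) <- contains code 614/625
  emit 'e', narrow to [24/25, 1/1)
Step 3: interval [24/25, 1/1), width = 1/1 - 24/25 = 1/25
  'd': [24/25 + 1/25*0/1, 24/25 + 1/25*1/5) = [24/25, 121/125)
  'a': [24/25 + 1/25*1/5, 24/25 + 1/25*3/5) = [121/125, 123/125) <- contains code 614/625
  'f': [24/25 + 1/25*3/5, 24/25 + 1/25*4/5) = [123/125, 124/125)
  'e': [24/25 + 1/25*4/5, 24/25 + 1/25*1/1) = [124/125, 1/1)
  emit 'a', narrow to [121/125, 123/125)
Step 4: interval [121/125, 123/125), width = 123/125 - 121/125 = 2/125
  'd': [121/125 + 2/125*0/1, 121/125 + 2/125*1/5) = [121/125, 607/625)
  'a': [121/125 + 2/125*1/5, 121/125 + 2/125*3/5) = [607/625, 611/625)
  'f': [121/125 + 2/125*3/5, 121/125 + 2/125*4/5) = [611/625, 613/625)
  'e': [121/125 + 2/125*4/5, 121/125 + 2/125*1/1) = [613/625, 123/125) <- contains code 614/625
  emit 'e', narrow to [613/625, 123/125)

Answer: eeae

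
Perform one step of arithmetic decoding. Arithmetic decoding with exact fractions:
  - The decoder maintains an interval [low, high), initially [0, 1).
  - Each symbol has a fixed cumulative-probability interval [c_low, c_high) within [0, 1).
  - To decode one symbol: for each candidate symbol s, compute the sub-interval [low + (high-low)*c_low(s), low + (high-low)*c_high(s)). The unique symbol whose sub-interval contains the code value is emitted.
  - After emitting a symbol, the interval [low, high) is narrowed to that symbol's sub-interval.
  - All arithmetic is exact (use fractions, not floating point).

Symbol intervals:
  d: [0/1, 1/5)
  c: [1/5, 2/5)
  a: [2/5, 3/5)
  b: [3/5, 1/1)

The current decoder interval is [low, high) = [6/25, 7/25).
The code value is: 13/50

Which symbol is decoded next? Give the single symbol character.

Interval width = high − low = 7/25 − 6/25 = 1/25
Scaled code = (code − low) / width = (13/50 − 6/25) / 1/25 = 1/2
  d: [0/1, 1/5) 
  c: [1/5, 2/5) 
  a: [2/5, 3/5) ← scaled code falls here ✓
  b: [3/5, 1/1) 

Answer: a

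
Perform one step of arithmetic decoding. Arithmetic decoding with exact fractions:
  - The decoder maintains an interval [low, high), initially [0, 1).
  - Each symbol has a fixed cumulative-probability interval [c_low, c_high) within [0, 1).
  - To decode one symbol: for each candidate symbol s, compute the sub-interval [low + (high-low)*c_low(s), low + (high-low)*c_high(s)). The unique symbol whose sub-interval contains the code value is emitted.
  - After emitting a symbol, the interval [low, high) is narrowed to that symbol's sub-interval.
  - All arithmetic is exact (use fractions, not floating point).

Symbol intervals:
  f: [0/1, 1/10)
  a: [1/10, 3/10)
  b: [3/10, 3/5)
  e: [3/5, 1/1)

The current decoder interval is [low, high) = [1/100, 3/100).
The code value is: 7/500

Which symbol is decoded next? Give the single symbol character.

Answer: a

Derivation:
Interval width = high − low = 3/100 − 1/100 = 1/50
Scaled code = (code − low) / width = (7/500 − 1/100) / 1/50 = 1/5
  f: [0/1, 1/10) 
  a: [1/10, 3/10) ← scaled code falls here ✓
  b: [3/10, 3/5) 
  e: [3/5, 1/1) 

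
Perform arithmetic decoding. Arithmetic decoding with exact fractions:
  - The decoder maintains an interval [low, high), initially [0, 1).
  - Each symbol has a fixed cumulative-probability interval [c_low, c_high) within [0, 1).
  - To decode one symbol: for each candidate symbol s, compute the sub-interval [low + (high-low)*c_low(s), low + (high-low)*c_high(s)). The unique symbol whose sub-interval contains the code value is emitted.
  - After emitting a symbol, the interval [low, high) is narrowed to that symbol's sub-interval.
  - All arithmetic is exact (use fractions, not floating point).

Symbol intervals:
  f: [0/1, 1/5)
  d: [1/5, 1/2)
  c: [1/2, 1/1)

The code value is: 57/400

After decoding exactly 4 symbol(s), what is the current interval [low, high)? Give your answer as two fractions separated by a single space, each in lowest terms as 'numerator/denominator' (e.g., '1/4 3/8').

Step 1: interval [0/1, 1/1), width = 1/1 - 0/1 = 1/1
  'f': [0/1 + 1/1*0/1, 0/1 + 1/1*1/5) = [0/1, 1/5) <- contains code 57/400
  'd': [0/1 + 1/1*1/5, 0/1 + 1/1*1/2) = [1/5, 1/2)
  'c': [0/1 + 1/1*1/2, 0/1 + 1/1*1/1) = [1/2, 1/1)
  emit 'f', narrow to [0/1, 1/5)
Step 2: interval [0/1, 1/5), width = 1/5 - 0/1 = 1/5
  'f': [0/1 + 1/5*0/1, 0/1 + 1/5*1/5) = [0/1, 1/25)
  'd': [0/1 + 1/5*1/5, 0/1 + 1/5*1/2) = [1/25, 1/10)
  'c': [0/1 + 1/5*1/2, 0/1 + 1/5*1/1) = [1/10, 1/5) <- contains code 57/400
  emit 'c', narrow to [1/10, 1/5)
Step 3: interval [1/10, 1/5), width = 1/5 - 1/10 = 1/10
  'f': [1/10 + 1/10*0/1, 1/10 + 1/10*1/5) = [1/10, 3/25)
  'd': [1/10 + 1/10*1/5, 1/10 + 1/10*1/2) = [3/25, 3/20) <- contains code 57/400
  'c': [1/10 + 1/10*1/2, 1/10 + 1/10*1/1) = [3/20, 1/5)
  emit 'd', narrow to [3/25, 3/20)
Step 4: interval [3/25, 3/20), width = 3/20 - 3/25 = 3/100
  'f': [3/25 + 3/100*0/1, 3/25 + 3/100*1/5) = [3/25, 63/500)
  'd': [3/25 + 3/100*1/5, 3/25 + 3/100*1/2) = [63/500, 27/200)
  'c': [3/25 + 3/100*1/2, 3/25 + 3/100*1/1) = [27/200, 3/20) <- contains code 57/400
  emit 'c', narrow to [27/200, 3/20)

Answer: 27/200 3/20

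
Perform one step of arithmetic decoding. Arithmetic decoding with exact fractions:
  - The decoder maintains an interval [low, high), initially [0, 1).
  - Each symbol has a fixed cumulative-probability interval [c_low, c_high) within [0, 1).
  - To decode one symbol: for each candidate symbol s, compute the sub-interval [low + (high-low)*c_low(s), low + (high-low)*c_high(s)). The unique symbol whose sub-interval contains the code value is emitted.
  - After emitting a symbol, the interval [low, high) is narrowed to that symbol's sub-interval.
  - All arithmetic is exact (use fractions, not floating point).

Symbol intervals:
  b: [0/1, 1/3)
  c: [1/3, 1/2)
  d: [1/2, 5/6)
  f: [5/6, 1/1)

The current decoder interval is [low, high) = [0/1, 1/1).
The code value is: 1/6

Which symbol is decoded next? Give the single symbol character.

Answer: b

Derivation:
Interval width = high − low = 1/1 − 0/1 = 1/1
Scaled code = (code − low) / width = (1/6 − 0/1) / 1/1 = 1/6
  b: [0/1, 1/3) ← scaled code falls here ✓
  c: [1/3, 1/2) 
  d: [1/2, 5/6) 
  f: [5/6, 1/1) 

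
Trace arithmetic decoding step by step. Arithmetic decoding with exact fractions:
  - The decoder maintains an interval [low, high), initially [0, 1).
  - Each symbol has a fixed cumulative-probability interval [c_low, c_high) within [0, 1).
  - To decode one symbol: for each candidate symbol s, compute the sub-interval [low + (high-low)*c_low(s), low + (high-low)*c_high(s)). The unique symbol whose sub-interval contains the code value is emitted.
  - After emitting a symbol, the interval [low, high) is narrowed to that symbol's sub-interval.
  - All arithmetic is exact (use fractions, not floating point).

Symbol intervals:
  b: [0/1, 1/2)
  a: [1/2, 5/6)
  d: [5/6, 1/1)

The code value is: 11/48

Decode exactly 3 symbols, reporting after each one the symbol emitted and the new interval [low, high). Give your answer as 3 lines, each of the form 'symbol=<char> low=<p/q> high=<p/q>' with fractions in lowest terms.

Step 1: interval [0/1, 1/1), width = 1/1 - 0/1 = 1/1
  'b': [0/1 + 1/1*0/1, 0/1 + 1/1*1/2) = [0/1, 1/2) <- contains code 11/48
  'a': [0/1 + 1/1*1/2, 0/1 + 1/1*5/6) = [1/2, 5/6)
  'd': [0/1 + 1/1*5/6, 0/1 + 1/1*1/1) = [5/6, 1/1)
  emit 'b', narrow to [0/1, 1/2)
Step 2: interval [0/1, 1/2), width = 1/2 - 0/1 = 1/2
  'b': [0/1 + 1/2*0/1, 0/1 + 1/2*1/2) = [0/1, 1/4) <- contains code 11/48
  'a': [0/1 + 1/2*1/2, 0/1 + 1/2*5/6) = [1/4, 5/12)
  'd': [0/1 + 1/2*5/6, 0/1 + 1/2*1/1) = [5/12, 1/2)
  emit 'b', narrow to [0/1, 1/4)
Step 3: interval [0/1, 1/4), width = 1/4 - 0/1 = 1/4
  'b': [0/1 + 1/4*0/1, 0/1 + 1/4*1/2) = [0/1, 1/8)
  'a': [0/1 + 1/4*1/2, 0/1 + 1/4*5/6) = [1/8, 5/24)
  'd': [0/1 + 1/4*5/6, 0/1 + 1/4*1/1) = [5/24, 1/4) <- contains code 11/48
  emit 'd', narrow to [5/24, 1/4)

Answer: symbol=b low=0/1 high=1/2
symbol=b low=0/1 high=1/4
symbol=d low=5/24 high=1/4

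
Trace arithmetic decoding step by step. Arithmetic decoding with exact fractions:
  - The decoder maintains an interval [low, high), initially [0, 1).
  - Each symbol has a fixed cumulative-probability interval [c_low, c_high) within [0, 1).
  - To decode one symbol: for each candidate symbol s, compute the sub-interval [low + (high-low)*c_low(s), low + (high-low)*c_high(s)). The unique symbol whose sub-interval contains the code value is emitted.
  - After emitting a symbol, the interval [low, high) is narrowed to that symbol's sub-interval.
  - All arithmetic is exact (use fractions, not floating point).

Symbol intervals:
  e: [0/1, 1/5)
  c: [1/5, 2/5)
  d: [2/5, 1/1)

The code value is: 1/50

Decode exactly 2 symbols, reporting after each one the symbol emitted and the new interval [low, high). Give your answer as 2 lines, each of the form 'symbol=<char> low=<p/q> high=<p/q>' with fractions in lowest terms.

Step 1: interval [0/1, 1/1), width = 1/1 - 0/1 = 1/1
  'e': [0/1 + 1/1*0/1, 0/1 + 1/1*1/5) = [0/1, 1/5) <- contains code 1/50
  'c': [0/1 + 1/1*1/5, 0/1 + 1/1*2/5) = [1/5, 2/5)
  'd': [0/1 + 1/1*2/5, 0/1 + 1/1*1/1) = [2/5, 1/1)
  emit 'e', narrow to [0/1, 1/5)
Step 2: interval [0/1, 1/5), width = 1/5 - 0/1 = 1/5
  'e': [0/1 + 1/5*0/1, 0/1 + 1/5*1/5) = [0/1, 1/25) <- contains code 1/50
  'c': [0/1 + 1/5*1/5, 0/1 + 1/5*2/5) = [1/25, 2/25)
  'd': [0/1 + 1/5*2/5, 0/1 + 1/5*1/1) = [2/25, 1/5)
  emit 'e', narrow to [0/1, 1/25)

Answer: symbol=e low=0/1 high=1/5
symbol=e low=0/1 high=1/25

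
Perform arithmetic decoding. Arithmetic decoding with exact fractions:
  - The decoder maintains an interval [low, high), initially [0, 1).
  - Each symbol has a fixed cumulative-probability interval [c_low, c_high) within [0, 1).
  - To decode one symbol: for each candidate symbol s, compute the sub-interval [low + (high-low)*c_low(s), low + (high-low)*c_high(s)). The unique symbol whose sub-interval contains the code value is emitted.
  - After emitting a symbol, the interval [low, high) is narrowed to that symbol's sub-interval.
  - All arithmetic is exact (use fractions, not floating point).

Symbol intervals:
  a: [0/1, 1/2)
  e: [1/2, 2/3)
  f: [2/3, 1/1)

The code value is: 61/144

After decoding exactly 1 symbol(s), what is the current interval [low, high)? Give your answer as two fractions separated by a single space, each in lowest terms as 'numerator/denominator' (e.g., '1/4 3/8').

Step 1: interval [0/1, 1/1), width = 1/1 - 0/1 = 1/1
  'a': [0/1 + 1/1*0/1, 0/1 + 1/1*1/2) = [0/1, 1/2) <- contains code 61/144
  'e': [0/1 + 1/1*1/2, 0/1 + 1/1*2/3) = [1/2, 2/3)
  'f': [0/1 + 1/1*2/3, 0/1 + 1/1*1/1) = [2/3, 1/1)
  emit 'a', narrow to [0/1, 1/2)

Answer: 0/1 1/2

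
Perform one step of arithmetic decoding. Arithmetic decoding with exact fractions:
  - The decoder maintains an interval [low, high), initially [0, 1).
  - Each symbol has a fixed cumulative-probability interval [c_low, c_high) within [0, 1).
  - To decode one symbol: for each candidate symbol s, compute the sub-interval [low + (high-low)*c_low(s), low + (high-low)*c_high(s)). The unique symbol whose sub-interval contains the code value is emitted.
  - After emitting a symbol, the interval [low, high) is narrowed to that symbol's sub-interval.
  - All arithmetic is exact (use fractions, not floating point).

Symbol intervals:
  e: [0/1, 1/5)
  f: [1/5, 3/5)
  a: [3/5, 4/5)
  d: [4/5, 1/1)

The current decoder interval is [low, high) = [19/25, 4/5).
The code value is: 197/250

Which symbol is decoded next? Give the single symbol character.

Interval width = high − low = 4/5 − 19/25 = 1/25
Scaled code = (code − low) / width = (197/250 − 19/25) / 1/25 = 7/10
  e: [0/1, 1/5) 
  f: [1/5, 3/5) 
  a: [3/5, 4/5) ← scaled code falls here ✓
  d: [4/5, 1/1) 

Answer: a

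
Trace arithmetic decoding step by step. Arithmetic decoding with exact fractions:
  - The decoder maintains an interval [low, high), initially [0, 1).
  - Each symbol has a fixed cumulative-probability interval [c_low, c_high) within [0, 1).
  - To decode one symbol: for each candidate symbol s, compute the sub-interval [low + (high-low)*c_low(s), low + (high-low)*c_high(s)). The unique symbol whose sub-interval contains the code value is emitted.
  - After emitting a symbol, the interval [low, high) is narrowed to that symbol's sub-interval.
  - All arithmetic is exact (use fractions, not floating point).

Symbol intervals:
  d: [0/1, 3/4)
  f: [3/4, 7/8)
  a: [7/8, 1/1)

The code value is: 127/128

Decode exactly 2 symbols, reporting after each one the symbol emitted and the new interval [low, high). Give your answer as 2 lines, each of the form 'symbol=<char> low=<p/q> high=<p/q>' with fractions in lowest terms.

Answer: symbol=a low=7/8 high=1/1
symbol=a low=63/64 high=1/1

Derivation:
Step 1: interval [0/1, 1/1), width = 1/1 - 0/1 = 1/1
  'd': [0/1 + 1/1*0/1, 0/1 + 1/1*3/4) = [0/1, 3/4)
  'f': [0/1 + 1/1*3/4, 0/1 + 1/1*7/8) = [3/4, 7/8)
  'a': [0/1 + 1/1*7/8, 0/1 + 1/1*1/1) = [7/8, 1/1) <- contains code 127/128
  emit 'a', narrow to [7/8, 1/1)
Step 2: interval [7/8, 1/1), width = 1/1 - 7/8 = 1/8
  'd': [7/8 + 1/8*0/1, 7/8 + 1/8*3/4) = [7/8, 31/32)
  'f': [7/8 + 1/8*3/4, 7/8 + 1/8*7/8) = [31/32, 63/64)
  'a': [7/8 + 1/8*7/8, 7/8 + 1/8*1/1) = [63/64, 1/1) <- contains code 127/128
  emit 'a', narrow to [63/64, 1/1)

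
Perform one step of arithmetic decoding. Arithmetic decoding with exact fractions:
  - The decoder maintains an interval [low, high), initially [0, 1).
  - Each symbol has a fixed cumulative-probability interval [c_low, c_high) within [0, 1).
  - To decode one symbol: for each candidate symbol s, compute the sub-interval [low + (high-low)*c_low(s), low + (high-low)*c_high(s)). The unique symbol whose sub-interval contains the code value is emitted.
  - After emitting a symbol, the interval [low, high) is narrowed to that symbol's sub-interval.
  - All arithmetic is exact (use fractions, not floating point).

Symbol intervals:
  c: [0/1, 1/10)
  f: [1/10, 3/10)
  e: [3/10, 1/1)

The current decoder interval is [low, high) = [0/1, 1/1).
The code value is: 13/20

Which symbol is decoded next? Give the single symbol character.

Interval width = high − low = 1/1 − 0/1 = 1/1
Scaled code = (code − low) / width = (13/20 − 0/1) / 1/1 = 13/20
  c: [0/1, 1/10) 
  f: [1/10, 3/10) 
  e: [3/10, 1/1) ← scaled code falls here ✓

Answer: e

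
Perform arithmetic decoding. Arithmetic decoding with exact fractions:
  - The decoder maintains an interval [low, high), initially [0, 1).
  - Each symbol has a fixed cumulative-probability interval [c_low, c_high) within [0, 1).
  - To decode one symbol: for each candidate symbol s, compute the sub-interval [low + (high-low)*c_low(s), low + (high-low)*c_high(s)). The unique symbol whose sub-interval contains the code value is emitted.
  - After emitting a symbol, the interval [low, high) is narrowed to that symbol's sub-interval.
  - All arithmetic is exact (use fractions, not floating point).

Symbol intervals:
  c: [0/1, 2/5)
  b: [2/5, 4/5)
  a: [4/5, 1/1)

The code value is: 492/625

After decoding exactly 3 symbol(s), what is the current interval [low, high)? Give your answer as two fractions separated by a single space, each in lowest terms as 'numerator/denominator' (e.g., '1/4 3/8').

Answer: 98/125 4/5

Derivation:
Step 1: interval [0/1, 1/1), width = 1/1 - 0/1 = 1/1
  'c': [0/1 + 1/1*0/1, 0/1 + 1/1*2/5) = [0/1, 2/5)
  'b': [0/1 + 1/1*2/5, 0/1 + 1/1*4/5) = [2/5, 4/5) <- contains code 492/625
  'a': [0/1 + 1/1*4/5, 0/1 + 1/1*1/1) = [4/5, 1/1)
  emit 'b', narrow to [2/5, 4/5)
Step 2: interval [2/5, 4/5), width = 4/5 - 2/5 = 2/5
  'c': [2/5 + 2/5*0/1, 2/5 + 2/5*2/5) = [2/5, 14/25)
  'b': [2/5 + 2/5*2/5, 2/5 + 2/5*4/5) = [14/25, 18/25)
  'a': [2/5 + 2/5*4/5, 2/5 + 2/5*1/1) = [18/25, 4/5) <- contains code 492/625
  emit 'a', narrow to [18/25, 4/5)
Step 3: interval [18/25, 4/5), width = 4/5 - 18/25 = 2/25
  'c': [18/25 + 2/25*0/1, 18/25 + 2/25*2/5) = [18/25, 94/125)
  'b': [18/25 + 2/25*2/5, 18/25 + 2/25*4/5) = [94/125, 98/125)
  'a': [18/25 + 2/25*4/5, 18/25 + 2/25*1/1) = [98/125, 4/5) <- contains code 492/625
  emit 'a', narrow to [98/125, 4/5)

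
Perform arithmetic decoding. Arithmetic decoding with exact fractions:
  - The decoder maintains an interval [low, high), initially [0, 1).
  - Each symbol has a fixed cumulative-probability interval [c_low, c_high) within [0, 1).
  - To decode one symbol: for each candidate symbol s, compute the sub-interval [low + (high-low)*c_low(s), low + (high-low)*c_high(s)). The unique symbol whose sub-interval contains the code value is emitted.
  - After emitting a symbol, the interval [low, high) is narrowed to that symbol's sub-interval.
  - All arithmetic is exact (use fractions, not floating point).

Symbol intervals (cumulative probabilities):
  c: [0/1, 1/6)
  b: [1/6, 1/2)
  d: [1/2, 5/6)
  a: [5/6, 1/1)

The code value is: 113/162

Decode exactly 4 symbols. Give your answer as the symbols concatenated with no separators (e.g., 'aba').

Step 1: interval [0/1, 1/1), width = 1/1 - 0/1 = 1/1
  'c': [0/1 + 1/1*0/1, 0/1 + 1/1*1/6) = [0/1, 1/6)
  'b': [0/1 + 1/1*1/6, 0/1 + 1/1*1/2) = [1/6, 1/2)
  'd': [0/1 + 1/1*1/2, 0/1 + 1/1*5/6) = [1/2, 5/6) <- contains code 113/162
  'a': [0/1 + 1/1*5/6, 0/1 + 1/1*1/1) = [5/6, 1/1)
  emit 'd', narrow to [1/2, 5/6)
Step 2: interval [1/2, 5/6), width = 5/6 - 1/2 = 1/3
  'c': [1/2 + 1/3*0/1, 1/2 + 1/3*1/6) = [1/2, 5/9)
  'b': [1/2 + 1/3*1/6, 1/2 + 1/3*1/2) = [5/9, 2/3)
  'd': [1/2 + 1/3*1/2, 1/2 + 1/3*5/6) = [2/3, 7/9) <- contains code 113/162
  'a': [1/2 + 1/3*5/6, 1/2 + 1/3*1/1) = [7/9, 5/6)
  emit 'd', narrow to [2/3, 7/9)
Step 3: interval [2/3, 7/9), width = 7/9 - 2/3 = 1/9
  'c': [2/3 + 1/9*0/1, 2/3 + 1/9*1/6) = [2/3, 37/54)
  'b': [2/3 + 1/9*1/6, 2/3 + 1/9*1/2) = [37/54, 13/18) <- contains code 113/162
  'd': [2/3 + 1/9*1/2, 2/3 + 1/9*5/6) = [13/18, 41/54)
  'a': [2/3 + 1/9*5/6, 2/3 + 1/9*1/1) = [41/54, 7/9)
  emit 'b', narrow to [37/54, 13/18)
Step 4: interval [37/54, 13/18), width = 13/18 - 37/54 = 1/27
  'c': [37/54 + 1/27*0/1, 37/54 + 1/27*1/6) = [37/54, 56/81)
  'b': [37/54 + 1/27*1/6, 37/54 + 1/27*1/2) = [56/81, 19/27) <- contains code 113/162
  'd': [37/54 + 1/27*1/2, 37/54 + 1/27*5/6) = [19/27, 58/81)
  'a': [37/54 + 1/27*5/6, 37/54 + 1/27*1/1) = [58/81, 13/18)
  emit 'b', narrow to [56/81, 19/27)

Answer: ddbb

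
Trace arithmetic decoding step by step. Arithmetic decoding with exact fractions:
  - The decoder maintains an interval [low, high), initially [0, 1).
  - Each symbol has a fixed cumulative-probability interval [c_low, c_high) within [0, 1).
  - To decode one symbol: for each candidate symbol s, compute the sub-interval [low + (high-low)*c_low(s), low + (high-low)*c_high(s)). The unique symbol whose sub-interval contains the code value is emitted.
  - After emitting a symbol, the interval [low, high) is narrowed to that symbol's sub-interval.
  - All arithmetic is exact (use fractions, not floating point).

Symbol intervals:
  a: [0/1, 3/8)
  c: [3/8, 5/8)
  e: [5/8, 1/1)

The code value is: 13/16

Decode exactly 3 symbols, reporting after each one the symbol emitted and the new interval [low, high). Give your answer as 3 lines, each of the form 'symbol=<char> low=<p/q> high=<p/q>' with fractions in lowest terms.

Answer: symbol=e low=5/8 high=1/1
symbol=c low=49/64 high=55/64
symbol=c low=205/256 high=211/256

Derivation:
Step 1: interval [0/1, 1/1), width = 1/1 - 0/1 = 1/1
  'a': [0/1 + 1/1*0/1, 0/1 + 1/1*3/8) = [0/1, 3/8)
  'c': [0/1 + 1/1*3/8, 0/1 + 1/1*5/8) = [3/8, 5/8)
  'e': [0/1 + 1/1*5/8, 0/1 + 1/1*1/1) = [5/8, 1/1) <- contains code 13/16
  emit 'e', narrow to [5/8, 1/1)
Step 2: interval [5/8, 1/1), width = 1/1 - 5/8 = 3/8
  'a': [5/8 + 3/8*0/1, 5/8 + 3/8*3/8) = [5/8, 49/64)
  'c': [5/8 + 3/8*3/8, 5/8 + 3/8*5/8) = [49/64, 55/64) <- contains code 13/16
  'e': [5/8 + 3/8*5/8, 5/8 + 3/8*1/1) = [55/64, 1/1)
  emit 'c', narrow to [49/64, 55/64)
Step 3: interval [49/64, 55/64), width = 55/64 - 49/64 = 3/32
  'a': [49/64 + 3/32*0/1, 49/64 + 3/32*3/8) = [49/64, 205/256)
  'c': [49/64 + 3/32*3/8, 49/64 + 3/32*5/8) = [205/256, 211/256) <- contains code 13/16
  'e': [49/64 + 3/32*5/8, 49/64 + 3/32*1/1) = [211/256, 55/64)
  emit 'c', narrow to [205/256, 211/256)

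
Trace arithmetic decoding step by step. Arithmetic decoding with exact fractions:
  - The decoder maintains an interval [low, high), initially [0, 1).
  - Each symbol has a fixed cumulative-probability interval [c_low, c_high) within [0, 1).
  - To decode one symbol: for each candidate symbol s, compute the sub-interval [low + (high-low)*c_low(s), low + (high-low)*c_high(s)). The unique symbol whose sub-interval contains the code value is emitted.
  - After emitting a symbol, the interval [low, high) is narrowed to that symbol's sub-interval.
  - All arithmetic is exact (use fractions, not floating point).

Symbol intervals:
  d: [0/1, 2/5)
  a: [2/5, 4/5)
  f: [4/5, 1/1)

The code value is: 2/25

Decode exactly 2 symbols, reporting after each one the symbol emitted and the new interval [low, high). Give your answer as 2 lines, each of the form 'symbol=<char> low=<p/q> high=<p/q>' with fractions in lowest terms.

Answer: symbol=d low=0/1 high=2/5
symbol=d low=0/1 high=4/25

Derivation:
Step 1: interval [0/1, 1/1), width = 1/1 - 0/1 = 1/1
  'd': [0/1 + 1/1*0/1, 0/1 + 1/1*2/5) = [0/1, 2/5) <- contains code 2/25
  'a': [0/1 + 1/1*2/5, 0/1 + 1/1*4/5) = [2/5, 4/5)
  'f': [0/1 + 1/1*4/5, 0/1 + 1/1*1/1) = [4/5, 1/1)
  emit 'd', narrow to [0/1, 2/5)
Step 2: interval [0/1, 2/5), width = 2/5 - 0/1 = 2/5
  'd': [0/1 + 2/5*0/1, 0/1 + 2/5*2/5) = [0/1, 4/25) <- contains code 2/25
  'a': [0/1 + 2/5*2/5, 0/1 + 2/5*4/5) = [4/25, 8/25)
  'f': [0/1 + 2/5*4/5, 0/1 + 2/5*1/1) = [8/25, 2/5)
  emit 'd', narrow to [0/1, 4/25)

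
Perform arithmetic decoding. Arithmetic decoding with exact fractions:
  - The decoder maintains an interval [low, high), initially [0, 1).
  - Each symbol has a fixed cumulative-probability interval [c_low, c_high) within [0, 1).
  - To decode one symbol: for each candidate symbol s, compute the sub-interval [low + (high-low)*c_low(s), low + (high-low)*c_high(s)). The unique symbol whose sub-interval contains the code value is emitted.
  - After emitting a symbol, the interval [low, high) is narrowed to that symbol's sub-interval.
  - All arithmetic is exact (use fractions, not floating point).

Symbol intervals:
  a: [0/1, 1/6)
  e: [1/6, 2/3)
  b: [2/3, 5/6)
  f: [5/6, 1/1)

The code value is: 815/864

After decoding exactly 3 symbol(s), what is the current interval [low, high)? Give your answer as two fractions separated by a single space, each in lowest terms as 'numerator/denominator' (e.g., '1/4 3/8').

Step 1: interval [0/1, 1/1), width = 1/1 - 0/1 = 1/1
  'a': [0/1 + 1/1*0/1, 0/1 + 1/1*1/6) = [0/1, 1/6)
  'e': [0/1 + 1/1*1/6, 0/1 + 1/1*2/3) = [1/6, 2/3)
  'b': [0/1 + 1/1*2/3, 0/1 + 1/1*5/6) = [2/3, 5/6)
  'f': [0/1 + 1/1*5/6, 0/1 + 1/1*1/1) = [5/6, 1/1) <- contains code 815/864
  emit 'f', narrow to [5/6, 1/1)
Step 2: interval [5/6, 1/1), width = 1/1 - 5/6 = 1/6
  'a': [5/6 + 1/6*0/1, 5/6 + 1/6*1/6) = [5/6, 31/36)
  'e': [5/6 + 1/6*1/6, 5/6 + 1/6*2/3) = [31/36, 17/18) <- contains code 815/864
  'b': [5/6 + 1/6*2/3, 5/6 + 1/6*5/6) = [17/18, 35/36)
  'f': [5/6 + 1/6*5/6, 5/6 + 1/6*1/1) = [35/36, 1/1)
  emit 'e', narrow to [31/36, 17/18)
Step 3: interval [31/36, 17/18), width = 17/18 - 31/36 = 1/12
  'a': [31/36 + 1/12*0/1, 31/36 + 1/12*1/6) = [31/36, 7/8)
  'e': [31/36 + 1/12*1/6, 31/36 + 1/12*2/3) = [7/8, 11/12)
  'b': [31/36 + 1/12*2/3, 31/36 + 1/12*5/6) = [11/12, 67/72)
  'f': [31/36 + 1/12*5/6, 31/36 + 1/12*1/1) = [67/72, 17/18) <- contains code 815/864
  emit 'f', narrow to [67/72, 17/18)

Answer: 67/72 17/18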